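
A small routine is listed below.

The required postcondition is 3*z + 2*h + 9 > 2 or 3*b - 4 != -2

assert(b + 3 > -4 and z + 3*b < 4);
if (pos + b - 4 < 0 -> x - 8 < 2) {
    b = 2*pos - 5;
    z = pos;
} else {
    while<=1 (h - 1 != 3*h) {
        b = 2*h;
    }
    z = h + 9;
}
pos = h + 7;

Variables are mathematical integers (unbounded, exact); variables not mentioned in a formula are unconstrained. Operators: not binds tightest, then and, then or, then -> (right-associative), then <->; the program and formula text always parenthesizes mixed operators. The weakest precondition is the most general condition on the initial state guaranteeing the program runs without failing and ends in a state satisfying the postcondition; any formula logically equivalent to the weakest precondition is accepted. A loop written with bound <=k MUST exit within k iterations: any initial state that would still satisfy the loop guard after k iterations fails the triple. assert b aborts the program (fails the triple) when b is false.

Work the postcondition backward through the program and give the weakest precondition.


Working backward. After the program, the postcondition 3*z + 2*h + 9 > 2 or 3*b - 4 != -2 must hold; in canonical form it is 2*h + 3*z > -7 or 3*b != 2.
Before pos := h + 7: 2*h + 3*z > -7 or 3*b != 2
Then branch requires 2*h + 3*pos > -7 or 6*pos != 17; else branch requires (2*h != -1 -> ((not (2*h != -1)) and (5*h > -34 or 6*h != 2))) and ((not (2*h != -1)) -> (5*h > -34 or 3*b != 2)).
Before the if: ((b + pos < 4 -> x < 10) -> (2*h + 3*pos > -7 or 6*pos != 17)) and ((not (b + pos < 4 -> x < 10)) -> ((2*h != -1 -> ((not (2*h != -1)) and (5*h > -34 or 6*h != 2))) and ((not (2*h != -1)) -> (5*h > -34 or 3*b != 2))))
Before assert b + 3 > -4 and z + 3*b < 4: b > -7 and 3*b + z < 4 and ((b + pos < 4 -> x < 10) -> (2*h + 3*pos > -7 or 6*pos != 17)) and ((not (b + pos < 4 -> x < 10)) -> ((2*h != -1 -> ((not (2*h != -1)) and (5*h > -34 or 6*h != 2))) and ((not (2*h != -1)) -> (5*h > -34 or 3*b != 2))))
Answer: WP = b > -7 and 3*b + z < 4 and ((b + pos < 4 -> x < 10) -> (2*h + 3*pos > -7 or 6*pos != 17)) and ((not (b + pos < 4 -> x < 10)) -> ((2*h != -1 -> ((not (2*h != -1)) and (5*h > -34 or 6*h != 2))) and ((not (2*h != -1)) -> (5*h > -34 or 3*b != 2))))


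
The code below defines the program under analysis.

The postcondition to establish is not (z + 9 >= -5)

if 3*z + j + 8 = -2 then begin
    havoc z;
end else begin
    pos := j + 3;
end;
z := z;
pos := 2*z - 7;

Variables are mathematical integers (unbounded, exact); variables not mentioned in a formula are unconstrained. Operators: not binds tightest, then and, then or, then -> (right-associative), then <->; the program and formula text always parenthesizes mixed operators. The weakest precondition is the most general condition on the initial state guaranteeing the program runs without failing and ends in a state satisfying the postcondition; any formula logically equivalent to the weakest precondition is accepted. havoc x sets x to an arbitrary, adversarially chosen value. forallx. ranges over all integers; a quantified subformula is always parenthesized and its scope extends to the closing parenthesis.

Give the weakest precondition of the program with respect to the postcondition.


Working backward. After the program, the postcondition not (z + 9 >= -5) must hold; in canonical form it is not (z >= -14).
Before pos := 2*z - 7: not (z >= -14)
Before z := z: not (z >= -14)
Then branch requires forall z_1. (not (z_1 >= -14)); else branch requires not (z >= -14).
Before the if: (j + 3*z = -10 -> (forall z_1. (not (z_1 >= -14)))) and ((not (j + 3*z = -10)) -> (not (z >= -14)))
Answer: WP = (j + 3*z = -10 -> (forall z_1. (not (z_1 >= -14)))) and ((not (j + 3*z = -10)) -> (not (z >= -14)))


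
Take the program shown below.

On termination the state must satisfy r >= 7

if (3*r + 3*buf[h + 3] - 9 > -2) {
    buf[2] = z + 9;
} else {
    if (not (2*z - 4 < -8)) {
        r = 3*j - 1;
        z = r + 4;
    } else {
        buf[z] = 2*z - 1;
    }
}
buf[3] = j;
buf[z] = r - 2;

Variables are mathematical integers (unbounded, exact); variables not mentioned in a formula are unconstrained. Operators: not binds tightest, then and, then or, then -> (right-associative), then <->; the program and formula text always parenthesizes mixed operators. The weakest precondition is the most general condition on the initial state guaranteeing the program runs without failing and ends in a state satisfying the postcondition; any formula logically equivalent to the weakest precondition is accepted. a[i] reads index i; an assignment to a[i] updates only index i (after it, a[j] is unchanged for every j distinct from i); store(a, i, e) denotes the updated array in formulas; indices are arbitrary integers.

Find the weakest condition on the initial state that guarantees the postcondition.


Working backward. After the program, r >= 7 must hold.
Before buf[z] := r - 2: r >= 7
Before buf[3] := j: r >= 7
Then branch requires r >= 7; else branch requires ((not (2*z < -4)) -> 3*j >= 8) and (2*z < -4 -> r >= 7).
Before the if: (3*buf[h + 3] + 3*r > 7 -> r >= 7) and ((not (3*buf[h + 3] + 3*r > 7)) -> (((not (2*z < -4)) -> 3*j >= 8) and (2*z < -4 -> r >= 7)))
Answer: WP = (3*buf[h + 3] + 3*r > 7 -> r >= 7) and ((not (3*buf[h + 3] + 3*r > 7)) -> (((not (2*z < -4)) -> 3*j >= 8) and (2*z < -4 -> r >= 7)))


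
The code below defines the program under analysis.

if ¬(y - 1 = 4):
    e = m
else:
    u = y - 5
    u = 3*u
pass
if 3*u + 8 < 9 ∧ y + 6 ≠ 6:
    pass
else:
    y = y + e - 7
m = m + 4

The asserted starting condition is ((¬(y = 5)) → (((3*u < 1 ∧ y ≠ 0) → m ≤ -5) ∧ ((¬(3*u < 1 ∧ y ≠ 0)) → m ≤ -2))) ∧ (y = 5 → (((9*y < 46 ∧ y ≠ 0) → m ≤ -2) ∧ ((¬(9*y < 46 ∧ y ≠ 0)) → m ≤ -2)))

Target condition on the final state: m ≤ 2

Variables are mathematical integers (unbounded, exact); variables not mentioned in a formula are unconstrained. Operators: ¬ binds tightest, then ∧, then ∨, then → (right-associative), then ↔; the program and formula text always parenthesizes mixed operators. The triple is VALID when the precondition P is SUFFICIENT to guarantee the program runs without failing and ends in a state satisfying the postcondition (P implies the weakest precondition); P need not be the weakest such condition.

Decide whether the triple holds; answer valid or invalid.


Working backward. After the program, m ≤ 2 must hold.
Before m := m + 4: m ≤ -2
Then branch requires m ≤ -2; else branch requires m ≤ -2.
Before the if: ((3*u < 1 ∧ y ≠ 0) → m ≤ -2) ∧ ((¬(3*u < 1 ∧ y ≠ 0)) → m ≤ -2)
Before skip: ((3*u < 1 ∧ y ≠ 0) → m ≤ -2) ∧ ((¬(3*u < 1 ∧ y ≠ 0)) → m ≤ -2)
Then branch requires ((3*u < 1 ∧ y ≠ 0) → m ≤ -2) ∧ ((¬(3*u < 1 ∧ y ≠ 0)) → m ≤ -2); else branch requires ((9*y < 46 ∧ y ≠ 0) → m ≤ -2) ∧ ((¬(9*y < 46 ∧ y ≠ 0)) → m ≤ -2).
Before the if: ((¬(y = 5)) → (((3*u < 1 ∧ y ≠ 0) → m ≤ -2) ∧ ((¬(3*u < 1 ∧ y ≠ 0)) → m ≤ -2))) ∧ (y = 5 → (((9*y < 46 ∧ y ≠ 0) → m ≤ -2) ∧ ((¬(9*y < 46 ∧ y ≠ 0)) → m ≤ -2)))
The weakest precondition is ((¬(y = 5)) → (((3*u < 1 ∧ y ≠ 0) → m ≤ -2) ∧ ((¬(3*u < 1 ∧ y ≠ 0)) → m ≤ -2))) ∧ (y = 5 → (((9*y < 46 ∧ y ≠ 0) → m ≤ -2) ∧ ((¬(9*y < 46 ∧ y ≠ 0)) → m ≤ -2))).
Check whether ((¬(y = 5)) → (((3*u < 1 ∧ y ≠ 0) → m ≤ -5) ∧ ((¬(3*u < 1 ∧ y ≠ 0)) → m ≤ -2))) ∧ (y = 5 → (((9*y < 46 ∧ y ≠ 0) → m ≤ -2) ∧ ((¬(9*y < 46 ∧ y ≠ 0)) → m ≤ -2))) implies it.
Every state satisfying the precondition satisfies the weakest precondition: the implication holds.
Answer: valid


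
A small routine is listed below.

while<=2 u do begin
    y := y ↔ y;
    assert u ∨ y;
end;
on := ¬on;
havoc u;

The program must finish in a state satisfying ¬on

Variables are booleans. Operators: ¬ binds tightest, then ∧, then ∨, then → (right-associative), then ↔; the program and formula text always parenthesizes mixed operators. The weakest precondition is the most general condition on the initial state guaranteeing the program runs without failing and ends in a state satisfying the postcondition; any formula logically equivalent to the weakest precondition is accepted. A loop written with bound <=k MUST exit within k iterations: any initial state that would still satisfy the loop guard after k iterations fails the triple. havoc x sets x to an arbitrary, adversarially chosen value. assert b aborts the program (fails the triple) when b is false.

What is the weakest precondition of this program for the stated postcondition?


Working backward. After the program, ¬on must hold.
Before havoc u: ¬on
Before on := ¬on: on
Before the loop (bound <=2), unroll the exhaustion recursion (WP_0 = exit-now case; WP_j = one more guarded iteration, up to j = 2):
  WP_0: (¬u) ∧ on
  WP_1: (u → ((¬u) ∧ on)) ∧ ((¬u) → on)
  WP_2: (u → ((u → ((¬u) ∧ on)) ∧ ((¬u) → on))) ∧ ((¬u) → on)
So before the loop: (u → ((u → ((¬u) ∧ on)) ∧ ((¬u) → on))) ∧ ((¬u) → on)
Answer: WP = (u → ((u → ((¬u) ∧ on)) ∧ ((¬u) → on))) ∧ ((¬u) → on)


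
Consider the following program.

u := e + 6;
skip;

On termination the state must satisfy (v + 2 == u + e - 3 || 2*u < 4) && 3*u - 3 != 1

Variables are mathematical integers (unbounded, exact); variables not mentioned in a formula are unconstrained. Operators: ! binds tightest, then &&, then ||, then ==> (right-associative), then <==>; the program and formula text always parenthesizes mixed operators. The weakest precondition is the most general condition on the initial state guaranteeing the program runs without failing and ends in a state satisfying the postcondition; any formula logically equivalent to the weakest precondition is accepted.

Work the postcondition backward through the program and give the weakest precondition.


Working backward. After the program, the postcondition (v + 2 == u + e - 3 || 2*u < 4) && 3*u - 3 != 1 must hold; in canonical form it is (v == e + u - 5 || 2*u < 4) && 3*u != 4.
Before skip: (v == e + u - 5 || 2*u < 4) && 3*u != 4
Before u := e + 6: (v == 2*e + 1 || 2*e < -8) && 3*e != -14
Answer: WP = (v == 2*e + 1 || 2*e < -8) && 3*e != -14


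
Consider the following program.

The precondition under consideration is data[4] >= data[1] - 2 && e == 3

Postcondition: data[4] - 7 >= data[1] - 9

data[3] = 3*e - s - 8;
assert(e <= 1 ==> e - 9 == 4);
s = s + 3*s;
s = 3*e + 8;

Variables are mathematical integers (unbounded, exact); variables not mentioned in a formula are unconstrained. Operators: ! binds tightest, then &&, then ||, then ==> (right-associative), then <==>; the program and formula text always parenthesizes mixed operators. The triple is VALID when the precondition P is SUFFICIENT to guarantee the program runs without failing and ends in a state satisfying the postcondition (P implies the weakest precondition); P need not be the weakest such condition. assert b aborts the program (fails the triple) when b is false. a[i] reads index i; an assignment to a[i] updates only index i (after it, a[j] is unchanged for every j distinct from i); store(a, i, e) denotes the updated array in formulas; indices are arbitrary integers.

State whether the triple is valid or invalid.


Working backward. After the program, the postcondition data[4] - 7 >= data[1] - 9 must hold; in canonical form it is data[4] >= data[1] - 2.
Before s := 3*e + 8: data[4] >= data[1] - 2
Before s := s + 3*s: data[4] >= data[1] - 2
Before assert e <= 1 ==> e - 9 == 4: (e <= 1 ==> e == 13) && data[4] >= data[1] - 2
Before data[3] := 3*e - s - 8: (e <= 1 ==> e == 13) && data[4] >= data[1] - 2
The weakest precondition is (e <= 1 ==> e == 13) && data[4] >= data[1] - 2.
Check whether data[4] >= data[1] - 2 && e == 3 implies it.
Every state satisfying the precondition satisfies the weakest precondition: the implication holds.
Answer: valid


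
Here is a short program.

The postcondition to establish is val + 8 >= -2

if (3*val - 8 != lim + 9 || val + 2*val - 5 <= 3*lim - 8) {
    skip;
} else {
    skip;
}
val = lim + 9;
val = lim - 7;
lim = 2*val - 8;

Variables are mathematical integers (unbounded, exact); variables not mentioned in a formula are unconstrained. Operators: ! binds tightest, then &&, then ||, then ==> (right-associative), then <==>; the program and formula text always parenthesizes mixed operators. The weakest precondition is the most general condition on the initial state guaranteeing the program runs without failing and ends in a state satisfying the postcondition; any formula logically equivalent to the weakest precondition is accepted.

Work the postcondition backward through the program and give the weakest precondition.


Working backward. After the program, the postcondition val + 8 >= -2 must hold; in canonical form it is val >= -10.
Before lim := 2*val - 8: val >= -10
Before val := lim - 7: lim >= -3
Before val := lim + 9: lim >= -3
Then branch requires lim >= -3; else branch requires lim >= -3.
Before the if: ((3*val != lim + 17 || 3*val <= 3*lim - 3) ==> lim >= -3) && ((!(3*val != lim + 17 || 3*val <= 3*lim - 3)) ==> lim >= -3)
Answer: WP = ((3*val != lim + 17 || 3*val <= 3*lim - 3) ==> lim >= -3) && ((!(3*val != lim + 17 || 3*val <= 3*lim - 3)) ==> lim >= -3)


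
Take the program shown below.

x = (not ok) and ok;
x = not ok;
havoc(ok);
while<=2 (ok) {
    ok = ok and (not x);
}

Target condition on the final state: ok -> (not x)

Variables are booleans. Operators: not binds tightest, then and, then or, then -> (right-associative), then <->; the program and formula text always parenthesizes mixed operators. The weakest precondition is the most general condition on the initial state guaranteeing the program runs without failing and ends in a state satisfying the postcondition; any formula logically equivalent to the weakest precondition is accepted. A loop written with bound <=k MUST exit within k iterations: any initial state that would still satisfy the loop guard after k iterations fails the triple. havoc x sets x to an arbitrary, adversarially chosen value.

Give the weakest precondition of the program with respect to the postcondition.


Working backward. After the program, ok -> (not x) must hold.
Before the loop (bound <=2), unroll the exhaustion recursion (WP_0 = exit-now case; WP_j = one more guarded iteration, up to j = 2):
  WP_0: (not ok) and (ok -> (not x))
  WP_1: (ok -> ((not (ok and (not x))) and ((ok and (not x)) -> (not x)))) and ((not ok) -> (ok -> (not x)))
  WP_2: (ok -> (((ok and (not x)) -> ((not (ok and (not x))) and ((ok and (not x)) -> (not x)))) and ((not (ok and (not x))) -> ((ok and (not x)) -> (not x))))) and ((not ok) -> (ok -> (not x)))
So before the loop: (ok -> (((ok and (not x)) -> ((not (ok and (not x))) and ((ok and (not x)) -> (not x)))) and ((not (ok and (not x))) -> ((ok and (not x)) -> (not x))))) and ((not ok) -> (ok -> (not x)))
Before havoc ok: (not x) -> x
Before x := not ok: ok -> (not ok)
Before x := (not ok) and ok: ok -> (not ok)
Answer: WP = ok -> (not ok)


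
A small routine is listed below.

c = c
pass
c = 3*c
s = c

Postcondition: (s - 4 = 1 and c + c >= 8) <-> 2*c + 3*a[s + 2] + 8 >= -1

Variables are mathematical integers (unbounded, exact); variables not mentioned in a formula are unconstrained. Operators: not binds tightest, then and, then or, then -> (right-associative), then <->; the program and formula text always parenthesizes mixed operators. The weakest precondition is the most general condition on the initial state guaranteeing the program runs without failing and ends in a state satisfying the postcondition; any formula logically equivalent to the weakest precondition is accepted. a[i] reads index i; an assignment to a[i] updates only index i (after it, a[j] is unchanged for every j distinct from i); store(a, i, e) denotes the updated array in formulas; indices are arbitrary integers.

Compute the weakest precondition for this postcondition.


Working backward. After the program, the postcondition (s - 4 = 1 and c + c >= 8) <-> 2*c + 3*a[s + 2] + 8 >= -1 must hold; in canonical form it is (s = 5 and 2*c >= 8) <-> 3*a[s + 2] + 2*c >= -9.
Before s := c: (c = 5 and 2*c >= 8) <-> 3*a[c + 2] + 2*c >= -9
Before c := 3*c: (3*c = 5 and 6*c >= 8) <-> 3*a[3*c + 2] + 6*c >= -9
Before skip: (3*c = 5 and 6*c >= 8) <-> 3*a[3*c + 2] + 6*c >= -9
Before c := c: (3*c = 5 and 6*c >= 8) <-> 3*a[3*c + 2] + 6*c >= -9
Answer: WP = (3*c = 5 and 6*c >= 8) <-> 3*a[3*c + 2] + 6*c >= -9


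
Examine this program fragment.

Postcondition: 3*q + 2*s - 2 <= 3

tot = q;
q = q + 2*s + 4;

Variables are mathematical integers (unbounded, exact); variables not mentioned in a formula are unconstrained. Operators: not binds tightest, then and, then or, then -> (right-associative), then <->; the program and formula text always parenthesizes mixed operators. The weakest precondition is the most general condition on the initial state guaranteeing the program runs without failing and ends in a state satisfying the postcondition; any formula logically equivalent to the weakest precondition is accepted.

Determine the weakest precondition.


Working backward. After the program, the postcondition 3*q + 2*s - 2 <= 3 must hold; in canonical form it is 3*q + 2*s <= 5.
Before q := q + 2*s + 4: 3*q + 8*s <= -7
Before tot := q: 3*q + 8*s <= -7
Answer: WP = 3*q + 8*s <= -7


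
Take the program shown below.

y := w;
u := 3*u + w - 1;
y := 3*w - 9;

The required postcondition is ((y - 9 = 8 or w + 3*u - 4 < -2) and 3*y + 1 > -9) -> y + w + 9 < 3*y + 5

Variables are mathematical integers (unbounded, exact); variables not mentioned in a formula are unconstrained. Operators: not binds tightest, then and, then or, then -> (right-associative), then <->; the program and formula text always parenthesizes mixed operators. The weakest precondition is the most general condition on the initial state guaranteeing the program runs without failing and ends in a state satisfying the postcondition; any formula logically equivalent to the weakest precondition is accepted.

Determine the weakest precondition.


Working backward. After the program, the postcondition ((y - 9 = 8 or w + 3*u - 4 < -2) and 3*y + 1 > -9) -> y + w + 9 < 3*y + 5 must hold; in canonical form it is ((y = 17 or 3*u + w < 2) and 3*y > -10) -> w < 2*y - 4.
Before y := 3*w - 9: ((3*w = 26 or 3*u + w < 2) and 9*w > 17) -> 5*w > 22
Before u := 3*u + w - 1: ((3*w = 26 or 9*u + 4*w < 5) and 9*w > 17) -> 5*w > 22
Before y := w: ((3*w = 26 or 9*u + 4*w < 5) and 9*w > 17) -> 5*w > 22
Answer: WP = ((3*w = 26 or 9*u + 4*w < 5) and 9*w > 17) -> 5*w > 22


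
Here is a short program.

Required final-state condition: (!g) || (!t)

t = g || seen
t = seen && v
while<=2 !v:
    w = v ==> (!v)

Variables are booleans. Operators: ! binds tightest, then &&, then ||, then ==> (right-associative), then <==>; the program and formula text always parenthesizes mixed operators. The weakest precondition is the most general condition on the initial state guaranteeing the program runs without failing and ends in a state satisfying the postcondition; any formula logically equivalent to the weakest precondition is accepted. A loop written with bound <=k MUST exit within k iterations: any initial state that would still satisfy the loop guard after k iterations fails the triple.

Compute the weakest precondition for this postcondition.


Working backward. After the program, (!g) || (!t) must hold.
Before the loop (bound <=2), unroll the exhaustion recursion (WP_0 = exit-now case; WP_j = one more guarded iteration, up to j = 2):
  WP_0: v && ((!g) || (!t))
  WP_1: ((!v) ==> (v && ((!g) || (!t)))) && (v ==> ((!g) || (!t)))
  WP_2: ((!v) ==> (((!v) ==> (v && ((!g) || (!t)))) && (v ==> ((!g) || (!t))))) && (v ==> ((!g) || (!t)))
So before the loop: ((!v) ==> (((!v) ==> (v && ((!g) || (!t)))) && (v ==> ((!g) || (!t))))) && (v ==> ((!g) || (!t)))
Before t := seen && v: ((!v) ==> (((!v) ==> (v && ((!g) || (!(seen && v))))) && (v ==> ((!g) || (!(seen && v)))))) && (v ==> ((!g) || (!(seen && v))))
Before t := g || seen: ((!v) ==> (((!v) ==> (v && ((!g) || (!(seen && v))))) && (v ==> ((!g) || (!(seen && v)))))) && (v ==> ((!g) || (!(seen && v))))
Answer: WP = ((!v) ==> (((!v) ==> (v && ((!g) || (!(seen && v))))) && (v ==> ((!g) || (!(seen && v)))))) && (v ==> ((!g) || (!(seen && v))))


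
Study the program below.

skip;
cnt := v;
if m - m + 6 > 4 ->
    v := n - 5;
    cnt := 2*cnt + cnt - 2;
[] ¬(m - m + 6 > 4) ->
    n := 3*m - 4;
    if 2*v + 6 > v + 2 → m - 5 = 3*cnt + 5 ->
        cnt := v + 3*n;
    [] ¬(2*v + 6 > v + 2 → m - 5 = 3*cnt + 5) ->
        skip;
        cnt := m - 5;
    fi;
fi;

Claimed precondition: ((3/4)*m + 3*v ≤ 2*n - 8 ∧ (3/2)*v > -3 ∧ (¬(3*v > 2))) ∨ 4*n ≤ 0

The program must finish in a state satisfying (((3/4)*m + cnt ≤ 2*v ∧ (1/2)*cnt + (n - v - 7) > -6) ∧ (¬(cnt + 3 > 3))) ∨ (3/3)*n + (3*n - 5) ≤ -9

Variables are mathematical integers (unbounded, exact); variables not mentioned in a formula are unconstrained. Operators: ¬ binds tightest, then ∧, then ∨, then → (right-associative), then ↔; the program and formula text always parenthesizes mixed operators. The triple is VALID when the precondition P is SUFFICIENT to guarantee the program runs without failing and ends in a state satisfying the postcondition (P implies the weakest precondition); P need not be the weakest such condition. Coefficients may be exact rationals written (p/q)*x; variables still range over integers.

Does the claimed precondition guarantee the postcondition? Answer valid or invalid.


Working backward. After the program, the postcondition (((3/4)*m + cnt ≤ 2*v ∧ (1/2)*cnt + (n - v - 7) > -6) ∧ (¬(cnt + 3 > 3))) ∨ (3/3)*n + (3*n - 5) ≤ -9 must hold; in canonical form it is (cnt + (3/4)*m ≤ 2*v ∧ (1/2)*cnt + n > v + 1 ∧ (¬(cnt > 0))) ∨ 4*n ≤ -4.
Then branch requires (3*cnt + (3/4)*m ≤ 2*n - 8 ∧ (3/2)*cnt > -3 ∧ (¬(3*cnt > 2))) ∨ 4*n ≤ -4; else branch requires ((v > -4 → m = 3*cnt + 10) → (((39/4)*m ≤ v + 12 ∧ (15/2)*m > (1/2)*v + 11 ∧ (¬(9*m + v > 12))) ∨ 12*m ≤ 12)) ∧ ((¬(v > -4 → m = 3*cnt + 10)) → (((7/4)*m ≤ 2*v + 5 ∧ (7/2)*m > v + 15/2 ∧ (¬(m > 5))) ∨ 12*m ≤ 12)).
Before the if: (3*cnt + (3/4)*m ≤ 2*n - 8 ∧ (3/2)*cnt > -3 ∧ (¬(3*cnt > 2))) ∨ 4*n ≤ -4
Before cnt := v: ((3/4)*m + 3*v ≤ 2*n - 8 ∧ (3/2)*v > -3 ∧ (¬(3*v > 2))) ∨ 4*n ≤ -4
Before skip: ((3/4)*m + 3*v ≤ 2*n - 8 ∧ (3/2)*v > -3 ∧ (¬(3*v > 2))) ∨ 4*n ≤ -4
The weakest precondition is ((3/4)*m + 3*v ≤ 2*n - 8 ∧ (3/2)*v > -3 ∧ (¬(3*v > 2))) ∨ 4*n ≤ -4.
Check whether ((3/4)*m + 3*v ≤ 2*n - 8 ∧ (3/2)*v > -3 ∧ (¬(3*v > 2))) ∨ 4*n ≤ 0 implies it.
Countermodel: at the initial state m = 0, n = 0, v = 1, the precondition holds but the weakest precondition fails.
Answer: invalid


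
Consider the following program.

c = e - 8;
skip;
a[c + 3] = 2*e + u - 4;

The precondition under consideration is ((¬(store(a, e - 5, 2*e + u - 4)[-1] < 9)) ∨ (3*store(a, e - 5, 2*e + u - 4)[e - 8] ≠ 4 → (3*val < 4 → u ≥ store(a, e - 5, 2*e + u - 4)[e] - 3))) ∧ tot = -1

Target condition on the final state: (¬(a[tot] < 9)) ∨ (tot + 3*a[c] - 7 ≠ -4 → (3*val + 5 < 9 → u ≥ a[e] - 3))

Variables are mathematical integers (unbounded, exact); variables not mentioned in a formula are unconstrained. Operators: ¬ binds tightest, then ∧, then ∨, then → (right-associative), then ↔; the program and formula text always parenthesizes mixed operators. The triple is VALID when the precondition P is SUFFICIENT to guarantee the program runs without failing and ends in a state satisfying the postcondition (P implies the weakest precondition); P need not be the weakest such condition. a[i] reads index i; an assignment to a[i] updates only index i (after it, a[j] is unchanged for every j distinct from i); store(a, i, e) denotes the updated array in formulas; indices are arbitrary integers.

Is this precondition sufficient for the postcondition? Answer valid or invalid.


Working backward. After the program, the postcondition (¬(a[tot] < 9)) ∨ (tot + 3*a[c] - 7 ≠ -4 → (3*val + 5 < 9 → u ≥ a[e] - 3)) must hold; in canonical form it is (¬(a[tot] < 9)) ∨ (3*a[c] + tot ≠ 3 → (3*val < 4 → u ≥ a[e] - 3)).
Before a[c + 3] := 2*e + u - 4: (¬(store(a, c + 3, 2*e + u - 4)[tot] < 9)) ∨ (3*store(a, c + 3, 2*e + u - 4)[c] + tot ≠ 3 → (3*val < 4 → u ≥ store(a, c + 3, 2*e + u - 4)[e] - 3))
Before skip: (¬(store(a, c + 3, 2*e + u - 4)[tot] < 9)) ∨ (3*store(a, c + 3, 2*e + u - 4)[c] + tot ≠ 3 → (3*val < 4 → u ≥ store(a, c + 3, 2*e + u - 4)[e] - 3))
Before c := e - 8: (¬(store(a, e - 5, 2*e + u - 4)[tot] < 9)) ∨ (3*store(a, e - 5, 2*e + u - 4)[e - 8] + tot ≠ 3 → (3*val < 4 → u ≥ store(a, e - 5, 2*e + u - 4)[e] - 3))
The weakest precondition is (¬(store(a, e - 5, 2*e + u - 4)[tot] < 9)) ∨ (3*store(a, e - 5, 2*e + u - 4)[e - 8] + tot ≠ 3 → (3*val < 4 → u ≥ store(a, e - 5, 2*e + u - 4)[e] - 3)).
Check whether ((¬(store(a, e - 5, 2*e + u - 4)[-1] < 9)) ∨ (3*store(a, e - 5, 2*e + u - 4)[e - 8] ≠ 4 → (3*val < 4 → u ≥ store(a, e - 5, 2*e + u - 4)[e] - 3))) ∧ tot = -1 implies it.
Every state satisfying the precondition satisfies the weakest precondition: the implication holds.
Answer: valid


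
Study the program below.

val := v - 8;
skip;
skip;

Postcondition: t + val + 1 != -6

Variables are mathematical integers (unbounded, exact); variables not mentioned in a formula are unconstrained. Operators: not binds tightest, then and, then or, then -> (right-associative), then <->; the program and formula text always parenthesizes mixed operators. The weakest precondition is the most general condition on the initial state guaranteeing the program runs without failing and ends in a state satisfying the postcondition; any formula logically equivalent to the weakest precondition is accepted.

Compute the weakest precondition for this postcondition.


Working backward. After the program, the postcondition t + val + 1 != -6 must hold; in canonical form it is t + val != -7.
Before skip: t + val != -7
Before skip: t + val != -7
Before val := v - 8: t + v != 1
Answer: WP = t + v != 1


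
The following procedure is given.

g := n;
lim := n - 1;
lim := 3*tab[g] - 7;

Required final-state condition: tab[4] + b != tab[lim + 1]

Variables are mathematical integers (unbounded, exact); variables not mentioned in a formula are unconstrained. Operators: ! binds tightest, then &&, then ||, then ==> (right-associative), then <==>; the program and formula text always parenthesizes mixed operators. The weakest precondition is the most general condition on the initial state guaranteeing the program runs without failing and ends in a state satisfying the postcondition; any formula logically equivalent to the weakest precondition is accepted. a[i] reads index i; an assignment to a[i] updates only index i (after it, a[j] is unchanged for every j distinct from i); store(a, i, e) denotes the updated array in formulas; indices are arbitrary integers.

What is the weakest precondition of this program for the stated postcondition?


Working backward. After the program, tab[4] + b != tab[lim + 1] must hold.
Before lim := 3*tab[g] - 7: tab[4] + b != tab[3*tab[g] - 6]
Before lim := n - 1: tab[4] + b != tab[3*tab[g] - 6]
Before g := n: tab[4] + b != tab[3*tab[n] - 6]
Answer: WP = tab[4] + b != tab[3*tab[n] - 6]


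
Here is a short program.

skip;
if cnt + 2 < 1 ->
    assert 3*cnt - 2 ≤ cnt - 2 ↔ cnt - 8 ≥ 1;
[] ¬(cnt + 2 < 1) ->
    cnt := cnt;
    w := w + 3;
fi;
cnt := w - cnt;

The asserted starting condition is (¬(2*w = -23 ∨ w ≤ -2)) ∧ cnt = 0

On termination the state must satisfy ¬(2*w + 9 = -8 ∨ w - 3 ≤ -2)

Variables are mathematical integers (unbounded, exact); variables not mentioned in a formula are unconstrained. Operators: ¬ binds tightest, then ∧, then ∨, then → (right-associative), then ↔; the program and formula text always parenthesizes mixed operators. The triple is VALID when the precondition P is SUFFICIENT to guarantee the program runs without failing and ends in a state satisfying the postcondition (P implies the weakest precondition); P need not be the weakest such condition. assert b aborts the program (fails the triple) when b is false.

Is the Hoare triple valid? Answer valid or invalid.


Working backward. After the program, the postcondition ¬(2*w + 9 = -8 ∨ w - 3 ≤ -2) must hold; in canonical form it is ¬(2*w = -17 ∨ w ≤ 1).
Before cnt := w - cnt: ¬(2*w = -17 ∨ w ≤ 1)
Then branch requires (2*cnt ≤ 0 ↔ cnt ≥ 9) ∧ (¬(2*w = -17 ∨ w ≤ 1)); else branch requires ¬(2*w = -23 ∨ w ≤ -2).
Before the if: (cnt < -1 → ((2*cnt ≤ 0 ↔ cnt ≥ 9) ∧ (¬(2*w = -17 ∨ w ≤ 1)))) ∧ ((¬(cnt < -1)) → (¬(2*w = -23 ∨ w ≤ -2)))
Before skip: (cnt < -1 → ((2*cnt ≤ 0 ↔ cnt ≥ 9) ∧ (¬(2*w = -17 ∨ w ≤ 1)))) ∧ ((¬(cnt < -1)) → (¬(2*w = -23 ∨ w ≤ -2)))
The weakest precondition is (cnt < -1 → ((2*cnt ≤ 0 ↔ cnt ≥ 9) ∧ (¬(2*w = -17 ∨ w ≤ 1)))) ∧ ((¬(cnt < -1)) → (¬(2*w = -23 ∨ w ≤ -2))).
Check whether (¬(2*w = -23 ∨ w ≤ -2)) ∧ cnt = 0 implies it.
Every state satisfying the precondition satisfies the weakest precondition: the implication holds.
Answer: valid


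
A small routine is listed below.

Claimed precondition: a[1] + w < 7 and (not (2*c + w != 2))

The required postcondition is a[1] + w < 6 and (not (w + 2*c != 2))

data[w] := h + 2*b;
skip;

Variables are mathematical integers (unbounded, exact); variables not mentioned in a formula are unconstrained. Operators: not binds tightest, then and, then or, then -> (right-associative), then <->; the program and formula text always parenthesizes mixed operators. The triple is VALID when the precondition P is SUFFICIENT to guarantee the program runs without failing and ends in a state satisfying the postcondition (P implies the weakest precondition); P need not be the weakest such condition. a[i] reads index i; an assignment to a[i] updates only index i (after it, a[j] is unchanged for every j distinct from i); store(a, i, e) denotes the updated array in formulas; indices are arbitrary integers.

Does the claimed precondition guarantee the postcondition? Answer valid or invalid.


Working backward. After the program, the postcondition a[1] + w < 6 and (not (w + 2*c != 2)) must hold; in canonical form it is a[1] + w < 6 and (not (2*c + w != 2)).
Before skip: a[1] + w < 6 and (not (2*c + w != 2))
Before data[w] := h + 2*b: a[1] + w < 6 and (not (2*c + w != 2))
The weakest precondition is a[1] + w < 6 and (not (2*c + w != 2)).
Check whether a[1] + w < 7 and (not (2*c + w != 2)) implies it.
Countermodel: at the initial state a = {[1] = 4, elsewhere 4}, c = 0, w = 2, the precondition holds but the weakest precondition fails.
Answer: invalid


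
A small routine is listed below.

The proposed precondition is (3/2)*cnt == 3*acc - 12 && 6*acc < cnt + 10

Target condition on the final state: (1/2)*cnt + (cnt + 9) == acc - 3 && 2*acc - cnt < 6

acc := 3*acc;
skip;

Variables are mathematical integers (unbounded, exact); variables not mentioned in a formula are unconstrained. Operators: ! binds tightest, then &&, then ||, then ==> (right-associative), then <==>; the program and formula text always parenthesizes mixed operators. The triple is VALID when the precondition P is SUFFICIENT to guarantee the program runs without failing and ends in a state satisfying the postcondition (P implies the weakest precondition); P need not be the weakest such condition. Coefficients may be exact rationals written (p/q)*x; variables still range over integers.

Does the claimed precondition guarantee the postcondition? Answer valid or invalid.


Working backward. After the program, the postcondition (1/2)*cnt + (cnt + 9) == acc - 3 && 2*acc - cnt < 6 must hold; in canonical form it is (3/2)*cnt == acc - 12 && 2*acc < cnt + 6.
Before skip: (3/2)*cnt == acc - 12 && 2*acc < cnt + 6
Before acc := 3*acc: (3/2)*cnt == 3*acc - 12 && 6*acc < cnt + 6
The weakest precondition is (3/2)*cnt == 3*acc - 12 && 6*acc < cnt + 6.
Check whether (3/2)*cnt == 3*acc - 12 && 6*acc < cnt + 10 implies it.
Countermodel: at the initial state acc = 0, cnt = -8, the precondition holds but the weakest precondition fails.
Answer: invalid


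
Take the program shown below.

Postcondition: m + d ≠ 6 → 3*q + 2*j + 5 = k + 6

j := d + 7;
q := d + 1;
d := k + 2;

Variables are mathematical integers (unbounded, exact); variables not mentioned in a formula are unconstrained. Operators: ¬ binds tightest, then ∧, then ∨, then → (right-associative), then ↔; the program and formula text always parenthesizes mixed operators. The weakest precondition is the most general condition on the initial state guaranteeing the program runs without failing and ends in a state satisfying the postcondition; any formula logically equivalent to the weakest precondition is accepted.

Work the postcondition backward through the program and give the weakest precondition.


Working backward. After the program, the postcondition m + d ≠ 6 → 3*q + 2*j + 5 = k + 6 must hold; in canonical form it is d + m ≠ 6 → 2*j + 3*q = k + 1.
Before d := k + 2: k + m ≠ 4 → 2*j + 3*q = k + 1
Before q := d + 1: k + m ≠ 4 → 3*d + 2*j = k - 2
Before j := d + 7: k + m ≠ 4 → 5*d = k - 16
Answer: WP = k + m ≠ 4 → 5*d = k - 16


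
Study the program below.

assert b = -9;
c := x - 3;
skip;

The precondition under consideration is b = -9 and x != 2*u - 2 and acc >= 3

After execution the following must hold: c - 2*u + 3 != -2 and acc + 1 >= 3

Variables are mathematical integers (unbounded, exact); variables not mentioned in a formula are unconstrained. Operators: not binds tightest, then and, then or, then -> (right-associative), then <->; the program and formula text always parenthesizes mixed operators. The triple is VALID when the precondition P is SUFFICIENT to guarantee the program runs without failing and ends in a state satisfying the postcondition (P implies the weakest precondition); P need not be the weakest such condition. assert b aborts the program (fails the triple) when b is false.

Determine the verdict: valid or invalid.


Working backward. After the program, the postcondition c - 2*u + 3 != -2 and acc + 1 >= 3 must hold; in canonical form it is c != 2*u - 5 and acc >= 2.
Before skip: c != 2*u - 5 and acc >= 2
Before c := x - 3: x != 2*u - 2 and acc >= 2
Before assert b = -9: b = -9 and x != 2*u - 2 and acc >= 2
The weakest precondition is b = -9 and x != 2*u - 2 and acc >= 2.
Check whether b = -9 and x != 2*u - 2 and acc >= 3 implies it.
Every state satisfying the precondition satisfies the weakest precondition: the implication holds.
Answer: valid


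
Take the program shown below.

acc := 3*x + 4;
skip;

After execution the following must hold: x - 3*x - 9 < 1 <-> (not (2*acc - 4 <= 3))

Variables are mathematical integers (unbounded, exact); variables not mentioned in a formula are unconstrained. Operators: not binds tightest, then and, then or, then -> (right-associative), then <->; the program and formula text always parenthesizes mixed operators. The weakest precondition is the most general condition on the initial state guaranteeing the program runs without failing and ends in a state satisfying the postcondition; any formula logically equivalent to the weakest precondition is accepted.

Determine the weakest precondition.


Working backward. After the program, the postcondition x - 3*x - 9 < 1 <-> (not (2*acc - 4 <= 3)) must hold; in canonical form it is 2*x > -10 <-> (not (2*acc <= 7)).
Before skip: 2*x > -10 <-> (not (2*acc <= 7))
Before acc := 3*x + 4: 2*x > -10 <-> (not (6*x <= -1))
Answer: WP = 2*x > -10 <-> (not (6*x <= -1))


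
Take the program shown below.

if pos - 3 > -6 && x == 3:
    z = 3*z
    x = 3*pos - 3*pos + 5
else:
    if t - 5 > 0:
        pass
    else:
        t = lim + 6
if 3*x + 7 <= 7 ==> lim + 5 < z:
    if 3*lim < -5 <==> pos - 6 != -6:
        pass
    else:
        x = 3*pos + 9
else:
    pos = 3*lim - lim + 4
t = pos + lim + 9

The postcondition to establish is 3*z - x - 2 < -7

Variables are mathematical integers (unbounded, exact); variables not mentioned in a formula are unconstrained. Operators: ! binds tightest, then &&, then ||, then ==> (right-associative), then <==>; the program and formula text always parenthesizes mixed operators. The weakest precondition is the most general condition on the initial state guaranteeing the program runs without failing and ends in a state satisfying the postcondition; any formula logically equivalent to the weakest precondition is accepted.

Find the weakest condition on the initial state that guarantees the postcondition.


Working backward. After the program, the postcondition 3*z - x - 2 < -7 must hold; in canonical form it is 3*z < x - 5.
Before t := pos + lim + 9: 3*z < x - 5
Then branch requires ((3*lim < -5 <==> pos != 0) ==> 3*z < x - 5) && ((!(3*lim < -5 <==> pos != 0)) ==> 3*z < 3*pos + 4); else branch requires 3*z < x - 5.
Before the if: ((3*x <= 0 ==> lim < z - 5) ==> (((3*lim < -5 <==> pos != 0) ==> 3*z < x - 5) && ((!(3*lim < -5 <==> pos != 0)) ==> 3*z < 3*pos + 4))) && ((!(3*x <= 0 ==> lim < z - 5)) ==> 3*z < x - 5)
Then branch requires ((3*lim < -5 <==> pos != 0) ==> 9*z < 0) && ((!(3*lim < -5 <==> pos != 0)) ==> 9*z < 3*pos + 4); else branch requires (t > 5 ==> (((3*x <= 0 ==> lim < z - 5) ==> (((3*lim < -5 <==> pos != 0) ==> 3*z < x - 5) && ((!(3*lim < -5 <==> pos != 0)) ==> 3*z < 3*pos + 4))) && ((!(3*x <= 0 ==> lim < z - 5)) ==> 3*z < x - 5))) && ((!(t > 5)) ==> (((3*x <= 0 ==> lim < z - 5) ==> (((3*lim < -5 <==> pos != 0) ==> 3*z < x - 5) && ((!(3*lim < -5 <==> pos != 0)) ==> 3*z < 3*pos + 4))) && ((!(3*x <= 0 ==> lim < z - 5)) ==> 3*z < x - 5))).
Before the if: ((pos > -3 && x == 3) ==> (((3*lim < -5 <==> pos != 0) ==> 9*z < 0) && ((!(3*lim < -5 <==> pos != 0)) ==> 9*z < 3*pos + 4))) && ((!(pos > -3 && x == 3)) ==> ((t > 5 ==> (((3*x <= 0 ==> lim < z - 5) ==> (((3*lim < -5 <==> pos != 0) ==> 3*z < x - 5) && ((!(3*lim < -5 <==> pos != 0)) ==> 3*z < 3*pos + 4))) && ((!(3*x <= 0 ==> lim < z - 5)) ==> 3*z < x - 5))) && ((!(t > 5)) ==> (((3*x <= 0 ==> lim < z - 5) ==> (((3*lim < -5 <==> pos != 0) ==> 3*z < x - 5) && ((!(3*lim < -5 <==> pos != 0)) ==> 3*z < 3*pos + 4))) && ((!(3*x <= 0 ==> lim < z - 5)) ==> 3*z < x - 5)))))
Answer: WP = ((pos > -3 && x == 3) ==> (((3*lim < -5 <==> pos != 0) ==> 9*z < 0) && ((!(3*lim < -5 <==> pos != 0)) ==> 9*z < 3*pos + 4))) && ((!(pos > -3 && x == 3)) ==> ((t > 5 ==> (((3*x <= 0 ==> lim < z - 5) ==> (((3*lim < -5 <==> pos != 0) ==> 3*z < x - 5) && ((!(3*lim < -5 <==> pos != 0)) ==> 3*z < 3*pos + 4))) && ((!(3*x <= 0 ==> lim < z - 5)) ==> 3*z < x - 5))) && ((!(t > 5)) ==> (((3*x <= 0 ==> lim < z - 5) ==> (((3*lim < -5 <==> pos != 0) ==> 3*z < x - 5) && ((!(3*lim < -5 <==> pos != 0)) ==> 3*z < 3*pos + 4))) && ((!(3*x <= 0 ==> lim < z - 5)) ==> 3*z < x - 5)))))


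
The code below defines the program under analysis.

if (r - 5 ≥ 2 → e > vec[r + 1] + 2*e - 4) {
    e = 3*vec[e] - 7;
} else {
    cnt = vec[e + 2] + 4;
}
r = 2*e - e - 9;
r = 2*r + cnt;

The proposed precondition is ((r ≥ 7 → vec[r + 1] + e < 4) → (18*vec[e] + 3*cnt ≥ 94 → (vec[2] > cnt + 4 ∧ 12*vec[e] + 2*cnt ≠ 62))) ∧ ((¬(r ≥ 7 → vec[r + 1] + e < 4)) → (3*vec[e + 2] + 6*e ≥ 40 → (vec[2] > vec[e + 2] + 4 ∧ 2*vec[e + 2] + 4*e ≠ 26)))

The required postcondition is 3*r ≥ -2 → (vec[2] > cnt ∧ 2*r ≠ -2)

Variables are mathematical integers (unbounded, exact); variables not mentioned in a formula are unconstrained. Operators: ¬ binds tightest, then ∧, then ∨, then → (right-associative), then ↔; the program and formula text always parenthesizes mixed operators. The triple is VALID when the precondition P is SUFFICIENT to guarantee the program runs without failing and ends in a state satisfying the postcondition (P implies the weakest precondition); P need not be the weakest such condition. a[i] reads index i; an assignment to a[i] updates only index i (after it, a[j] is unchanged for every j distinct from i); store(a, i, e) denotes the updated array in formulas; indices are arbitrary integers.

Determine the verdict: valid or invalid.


Working backward. After the program, 3*r ≥ -2 → (vec[2] > cnt ∧ 2*r ≠ -2) must hold.
Before r := 2*r + cnt: 3*cnt + 6*r ≥ -2 → (vec[2] > cnt ∧ 2*cnt + 4*r ≠ -2)
Before r := 2*e - e - 9: 3*cnt + 6*e ≥ 52 → (vec[2] > cnt ∧ 2*cnt + 4*e ≠ 34)
Then branch requires 18*vec[e] + 3*cnt ≥ 94 → (vec[2] > cnt ∧ 12*vec[e] + 2*cnt ≠ 62); else branch requires 3*vec[e + 2] + 6*e ≥ 40 → (vec[2] > vec[e + 2] + 4 ∧ 2*vec[e + 2] + 4*e ≠ 26).
Before the if: ((r ≥ 7 → vec[r + 1] + e < 4) → (18*vec[e] + 3*cnt ≥ 94 → (vec[2] > cnt ∧ 12*vec[e] + 2*cnt ≠ 62))) ∧ ((¬(r ≥ 7 → vec[r + 1] + e < 4)) → (3*vec[e + 2] + 6*e ≥ 40 → (vec[2] > vec[e + 2] + 4 ∧ 2*vec[e + 2] + 4*e ≠ 26)))
The weakest precondition is ((r ≥ 7 → vec[r + 1] + e < 4) → (18*vec[e] + 3*cnt ≥ 94 → (vec[2] > cnt ∧ 12*vec[e] + 2*cnt ≠ 62))) ∧ ((¬(r ≥ 7 → vec[r + 1] + e < 4)) → (3*vec[e + 2] + 6*e ≥ 40 → (vec[2] > vec[e + 2] + 4 ∧ 2*vec[e + 2] + 4*e ≠ 26))).
Check whether ((r ≥ 7 → vec[r + 1] + e < 4) → (18*vec[e] + 3*cnt ≥ 94 → (vec[2] > cnt + 4 ∧ 12*vec[e] + 2*cnt ≠ 62))) ∧ ((¬(r ≥ 7 → vec[r + 1] + e < 4)) → (3*vec[e + 2] + 6*e ≥ 40 → (vec[2] > vec[e + 2] + 4 ∧ 2*vec[e + 2] + 4*e ≠ 26))) implies it.
Every state satisfying the precondition satisfies the weakest precondition: the implication holds.
Answer: valid
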